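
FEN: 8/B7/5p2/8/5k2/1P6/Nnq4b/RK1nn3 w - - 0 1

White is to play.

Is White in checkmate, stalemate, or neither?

White to move; white king on b1.
In check: yes, from the black queen on c2.
King squares — a1: own rook; c1: attacked by Qc2; a2: own knight; b2: attacked by Nd1; c2: attacked by Ne1.
Legal moves for White: none.
In check with no legal moves → checkmate.

checkmate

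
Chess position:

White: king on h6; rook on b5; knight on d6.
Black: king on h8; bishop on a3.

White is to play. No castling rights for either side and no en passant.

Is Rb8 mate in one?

yes

After Rb8: black king on h8; in check: yes, from the white rook on b8.
King squares — g7: attacked by Kh6; h7: attacked by Kh6; g8: attacked by Rb8.
Black has no legal moves → checkmate.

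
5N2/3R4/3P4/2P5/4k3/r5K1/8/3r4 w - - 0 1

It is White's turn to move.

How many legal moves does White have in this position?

White to move; king on g3.
In check: yes, from the black rook on a3.
Legal moves: Kh4, Kg4, Kh2, Kg2, Kf2.
Count: 5.

5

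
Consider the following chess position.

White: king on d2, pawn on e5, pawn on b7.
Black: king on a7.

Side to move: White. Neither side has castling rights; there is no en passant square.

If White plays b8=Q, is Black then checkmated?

After b8=Q: black king on a7; in check: yes, from the white queen on b8.
Black has 2 legal replies: Kxb8, Ka6.
In check but a legal move exists → not checkmate.

no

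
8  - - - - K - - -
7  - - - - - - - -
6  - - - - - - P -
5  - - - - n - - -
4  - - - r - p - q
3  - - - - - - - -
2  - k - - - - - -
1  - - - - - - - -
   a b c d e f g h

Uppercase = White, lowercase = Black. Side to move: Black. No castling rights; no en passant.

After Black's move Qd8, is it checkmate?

yes

After Qd8: white king on e8; in check: yes, from the black queen on d8.
King squares — d7: attacked by Rd4; e7: attacked by Qd8; f7: attacked by Ne5; d8: attacked by Rd4; f8: attacked by Qd8.
White has no legal moves → checkmate.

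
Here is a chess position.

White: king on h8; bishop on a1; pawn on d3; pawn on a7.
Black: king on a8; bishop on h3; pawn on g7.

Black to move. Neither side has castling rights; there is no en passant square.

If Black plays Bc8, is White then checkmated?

no

After Bc8: white king on h8; in check: no.
White is not in check, so this cannot be checkmate.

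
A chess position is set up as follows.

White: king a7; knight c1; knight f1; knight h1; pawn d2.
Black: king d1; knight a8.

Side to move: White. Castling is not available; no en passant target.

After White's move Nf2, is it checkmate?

no

After Nf2: black king on d1; in check: yes, from the white knight on f2.
Black has 3 legal replies: Kc2, Ke1, Kxc1.
In check but a legal move exists → not checkmate.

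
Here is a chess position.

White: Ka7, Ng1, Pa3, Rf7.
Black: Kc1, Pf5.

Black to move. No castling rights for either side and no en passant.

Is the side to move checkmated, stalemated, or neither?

neither

Black to move; black king on c1.
In check: no.
Legal moves for Black: Kd2, Kc2, Kb2, Kd1, Kb1, f4.
Black has 6 legal moves and is not in check → neither.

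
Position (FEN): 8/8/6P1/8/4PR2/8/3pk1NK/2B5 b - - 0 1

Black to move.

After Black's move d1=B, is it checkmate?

no

After d1=B: white king on h2; in check: no.
White is not in check, so this cannot be checkmate.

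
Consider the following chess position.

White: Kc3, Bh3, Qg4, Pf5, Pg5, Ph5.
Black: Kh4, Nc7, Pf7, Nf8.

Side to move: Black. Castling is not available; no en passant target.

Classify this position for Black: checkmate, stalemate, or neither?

checkmate

Black to move; black king on h4.
In check: yes, from the white queen on g4.
King squares — g3: attacked by Qg4; h3: attacked by Qg4; g4: attacked by Bh3; g5: attacked by Qg4; h5: attacked by Qg4.
Legal moves for Black: none.
In check with no legal moves → checkmate.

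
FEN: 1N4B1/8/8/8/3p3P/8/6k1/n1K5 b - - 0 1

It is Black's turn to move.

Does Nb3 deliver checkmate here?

no

After Nb3: white king on c1; in check: yes, from the black knight on b3.
White has 5 legal replies: Kc2, Kb2, Kd1, Kb1, Bxb3.
In check but a legal move exists → not checkmate.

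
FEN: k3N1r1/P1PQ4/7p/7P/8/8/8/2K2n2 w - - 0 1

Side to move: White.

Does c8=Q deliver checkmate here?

After c8=Q: black king on a8; in check: yes, from the white queen on c8.
King squares — a7: attacked by Qd7; b7: attacked by Qd7; b8: attacked by Pa7.
Black has no legal moves → checkmate.

yes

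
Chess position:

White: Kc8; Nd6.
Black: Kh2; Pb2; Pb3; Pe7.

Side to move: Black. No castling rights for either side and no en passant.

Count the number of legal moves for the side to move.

Black to move; king on h2.
In check: no.
Legal moves: Kh3, Kg3, Kg2, Kh1, Kg1, exd6, e6, b1=Q, b1=R, b1=B, b1=N, e5.
Count: 12.

12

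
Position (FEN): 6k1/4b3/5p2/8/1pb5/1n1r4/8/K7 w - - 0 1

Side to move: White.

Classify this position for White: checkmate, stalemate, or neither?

neither

White to move; white king on a1.
In check: yes, from the black knight on b3.
Legal moves for White: Kb2, Ka2, Kb1.
White is in check but has 3 legal moves → neither.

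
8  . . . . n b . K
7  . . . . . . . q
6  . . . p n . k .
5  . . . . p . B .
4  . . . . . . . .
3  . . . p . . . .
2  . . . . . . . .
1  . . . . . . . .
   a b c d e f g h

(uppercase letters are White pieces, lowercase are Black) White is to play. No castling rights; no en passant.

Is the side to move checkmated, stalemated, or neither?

White to move; white king on h8.
In check: yes, from the black queen on h7.
King squares — g7: attacked by Ne6; h7: attacked by Kg6; g8: attacked by Qh7.
Legal moves for White: none.
In check with no legal moves → checkmate.

checkmate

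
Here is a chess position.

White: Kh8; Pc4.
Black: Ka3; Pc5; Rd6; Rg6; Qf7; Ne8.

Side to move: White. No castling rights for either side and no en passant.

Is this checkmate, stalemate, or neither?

stalemate

White to move; white king on h8.
In check: no.
King squares — g7: attacked by Rg6; h7: attacked by Qf7; g8: attacked by Rg6.
Legal moves for White: none.
Not in check and no legal moves → stalemate.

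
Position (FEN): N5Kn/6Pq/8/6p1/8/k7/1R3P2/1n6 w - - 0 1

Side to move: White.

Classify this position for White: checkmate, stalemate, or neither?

neither

White to move; white king on g8.
In check: yes, from the black queen on h7.
Legal moves for White: Kf8, Kxh7.
White is in check but has 2 legal moves → neither.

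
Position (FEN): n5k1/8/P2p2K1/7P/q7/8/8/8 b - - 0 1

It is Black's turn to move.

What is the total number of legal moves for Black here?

Black to move; king on g8.
In check: no.
Legal moves: Kh8, Kf8, Nc7, Nb6, Qe8+, Qd7, Qc6, Qxa6, Qb5, Qa5, Qh4, Qg4+, Qf4, Qe4+, Qd4, Qc4, Qb4, Qb3, Qa3, Qc2+, Qa2, Qd1, Qa1, d5.
Count: 24.

24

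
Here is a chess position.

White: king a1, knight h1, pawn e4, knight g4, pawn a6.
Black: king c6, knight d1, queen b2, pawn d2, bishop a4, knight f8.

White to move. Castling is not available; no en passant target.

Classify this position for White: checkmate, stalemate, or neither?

checkmate

White to move; white king on a1.
In check: yes, from the black queen on b2.
King squares — b1: attacked by Qb2; a2: attacked by Qb2; b2: attacked by Nd1.
Legal moves for White: none.
In check with no legal moves → checkmate.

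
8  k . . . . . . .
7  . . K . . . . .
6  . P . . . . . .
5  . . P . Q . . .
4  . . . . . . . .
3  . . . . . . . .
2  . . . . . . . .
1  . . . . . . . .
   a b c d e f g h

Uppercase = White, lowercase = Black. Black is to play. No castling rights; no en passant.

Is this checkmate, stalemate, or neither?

Black to move; black king on a8.
In check: no.
King squares — a7: attacked by Pb6; b7: attacked by Kc7; b8: attacked by Kc7.
Legal moves for Black: none.
Not in check and no legal moves → stalemate.

stalemate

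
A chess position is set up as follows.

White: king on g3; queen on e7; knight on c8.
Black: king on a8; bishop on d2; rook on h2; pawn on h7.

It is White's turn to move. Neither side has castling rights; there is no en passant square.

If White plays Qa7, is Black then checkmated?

yes

After Qa7: black king on a8; in check: yes, from the white queen on a7.
King squares — a7: attacked by Nc8; b7: attacked by Qa7; b8: attacked by Qa7.
Black has no legal moves → checkmate.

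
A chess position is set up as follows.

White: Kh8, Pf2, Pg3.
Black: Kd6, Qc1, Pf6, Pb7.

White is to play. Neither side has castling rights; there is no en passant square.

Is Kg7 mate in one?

After Kg7: black king on d6; in check: no.
Black is not in check, so this cannot be checkmate.

no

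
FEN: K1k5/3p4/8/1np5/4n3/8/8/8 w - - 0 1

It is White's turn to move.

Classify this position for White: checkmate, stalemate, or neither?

White to move; white king on a8.
In check: no.
King squares — a7: attacked by Nb5; b7: attacked by Kc8; b8: attacked by Kc8.
Legal moves for White: none.
Not in check and no legal moves → stalemate.

stalemate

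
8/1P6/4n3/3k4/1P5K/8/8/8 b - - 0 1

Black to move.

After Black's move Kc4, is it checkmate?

After Kc4: white king on h4; in check: no.
White is not in check, so this cannot be checkmate.

no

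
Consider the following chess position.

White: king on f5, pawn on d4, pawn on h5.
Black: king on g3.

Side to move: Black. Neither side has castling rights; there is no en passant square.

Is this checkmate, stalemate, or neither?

Black to move; black king on g3.
In check: no.
Legal moves for Black: Kh4, Kh3, Kf3, Kh2, Kg2, Kf2.
Black has 6 legal moves and is not in check → neither.

neither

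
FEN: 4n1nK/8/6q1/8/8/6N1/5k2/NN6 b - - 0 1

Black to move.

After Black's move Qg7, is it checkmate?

yes

After Qg7: white king on h8; in check: yes, from the black queen on g7.
King squares — g7: attacked by Ne8; h7: attacked by Qg7; g8: attacked by Qg7.
White has no legal moves → checkmate.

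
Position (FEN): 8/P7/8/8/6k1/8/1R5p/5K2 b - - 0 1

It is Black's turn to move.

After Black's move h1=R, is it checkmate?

After h1=R: white king on f1; in check: yes, from the black rook on h1.
White has 3 legal replies: Kg2, Kf2, Ke2.
In check but a legal move exists → not checkmate.

no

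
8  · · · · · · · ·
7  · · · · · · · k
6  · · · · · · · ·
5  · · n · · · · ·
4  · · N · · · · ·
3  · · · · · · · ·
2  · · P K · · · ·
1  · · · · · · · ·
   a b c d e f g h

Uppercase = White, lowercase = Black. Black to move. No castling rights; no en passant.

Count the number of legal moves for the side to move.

Black to move; king on h7.
In check: no.
Legal moves: Kh8, Kg8, Kg7, Kh6, Kg6, Nd7, Nb7, Ne6, Na6, Ne4+, Na4, Nd3, Nb3+.
Count: 13.

13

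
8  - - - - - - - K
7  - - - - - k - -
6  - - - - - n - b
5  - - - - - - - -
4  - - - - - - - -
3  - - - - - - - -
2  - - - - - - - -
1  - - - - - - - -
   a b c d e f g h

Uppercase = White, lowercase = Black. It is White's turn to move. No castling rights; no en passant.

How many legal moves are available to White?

0

White to move; king on h8.
In check: no.
Legal moves: none.
Count: 0.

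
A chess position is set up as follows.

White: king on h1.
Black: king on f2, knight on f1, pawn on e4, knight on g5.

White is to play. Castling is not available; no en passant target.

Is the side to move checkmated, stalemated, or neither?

White to move; white king on h1.
In check: no.
King squares — g1: attacked by Kf2; g2: attacked by Kf2; h2: attacked by Nf1.
Legal moves for White: none.
Not in check and no legal moves → stalemate.

stalemate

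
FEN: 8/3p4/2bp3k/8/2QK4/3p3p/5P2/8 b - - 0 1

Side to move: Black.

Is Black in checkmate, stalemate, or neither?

Black to move; black king on h6.
In check: no.
Legal moves for Black: Kh7, Kg7, Kg6, Kh5, Kg5, Ba8, Bb7, Bd5, Bb5, Be4, Ba4, Bf3, Bg2, Bh1, d5, h2, d2.
Black has 17 legal moves and is not in check → neither.

neither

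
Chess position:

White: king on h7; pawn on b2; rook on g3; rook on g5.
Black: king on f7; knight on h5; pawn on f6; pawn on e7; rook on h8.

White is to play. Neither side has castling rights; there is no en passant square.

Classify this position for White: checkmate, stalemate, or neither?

White to move; white king on h7.
In check: yes, from the black rook on h8.
King squares — g6: attacked by Kf7; h6: attacked by Rh8; g7: attacked by Nh5; g8: attacked by Kf7; h8: available.
Legal moves for White: Kxh8.
White is in check but has 1 legal move → neither.

neither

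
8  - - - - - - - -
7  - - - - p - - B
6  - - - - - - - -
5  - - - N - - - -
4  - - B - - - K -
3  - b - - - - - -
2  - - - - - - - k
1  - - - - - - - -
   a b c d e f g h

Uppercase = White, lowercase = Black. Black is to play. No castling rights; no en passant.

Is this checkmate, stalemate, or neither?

Black to move; black king on h2.
In check: no.
Legal moves for Black: Bxc4, Ba4, Bc2, Ba2, Bd1+, Kg2, Kh1, Kg1, e6, e5.
Black has 10 legal moves and is not in check → neither.

neither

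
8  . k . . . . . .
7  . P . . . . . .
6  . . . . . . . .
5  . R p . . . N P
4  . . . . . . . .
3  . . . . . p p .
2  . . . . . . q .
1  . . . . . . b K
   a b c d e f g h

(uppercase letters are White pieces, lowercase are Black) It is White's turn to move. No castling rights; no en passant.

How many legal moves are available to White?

0

White to move; king on h1.
In check: yes, from the black queen on g2.
Legal moves: none.
Count: 0.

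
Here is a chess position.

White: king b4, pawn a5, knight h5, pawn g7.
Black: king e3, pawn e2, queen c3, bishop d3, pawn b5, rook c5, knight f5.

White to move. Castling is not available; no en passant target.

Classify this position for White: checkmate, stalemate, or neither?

White to move; white king on b4.
In check: yes, from the black queen on c3.
King squares — a3: attacked by Qc3; b3: attacked by Qc3; c3: attacked by Rc5; a4: attacked by Pb5; c4: attacked by Qc3; a5: own pawn; b5: attacked by Bd3; c5: attacked by Qc3.
Legal moves for White: none.
In check with no legal moves → checkmate.

checkmate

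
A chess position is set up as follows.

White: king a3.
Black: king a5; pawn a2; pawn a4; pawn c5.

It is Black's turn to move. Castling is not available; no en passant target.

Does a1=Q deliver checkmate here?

yes

After a1=Q: white king on a3; in check: yes, from the black queen on a1.
King squares — a2: attacked by Qa1; b2: attacked by Qa1; b3: attacked by Pa4; a4: attacked by Qa1; b4: attacked by Ka5.
White has no legal moves → checkmate.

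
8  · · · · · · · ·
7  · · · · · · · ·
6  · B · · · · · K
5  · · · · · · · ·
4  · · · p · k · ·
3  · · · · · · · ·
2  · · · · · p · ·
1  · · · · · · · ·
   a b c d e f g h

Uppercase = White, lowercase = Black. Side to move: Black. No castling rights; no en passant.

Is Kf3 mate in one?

After Kf3: white king on h6; in check: no.
White is not in check, so this cannot be checkmate.

no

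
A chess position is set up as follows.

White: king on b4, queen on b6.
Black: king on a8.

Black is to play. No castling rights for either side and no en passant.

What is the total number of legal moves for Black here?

Black to move; king on a8.
In check: no.
Legal moves: none.
Count: 0.

0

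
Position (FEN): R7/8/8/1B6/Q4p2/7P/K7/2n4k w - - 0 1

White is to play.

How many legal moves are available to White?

White to move; king on a2.
In check: yes, from the black knight on c1.
Legal moves: Ka3, Kb2, Kb1, Ka1.
Count: 4.

4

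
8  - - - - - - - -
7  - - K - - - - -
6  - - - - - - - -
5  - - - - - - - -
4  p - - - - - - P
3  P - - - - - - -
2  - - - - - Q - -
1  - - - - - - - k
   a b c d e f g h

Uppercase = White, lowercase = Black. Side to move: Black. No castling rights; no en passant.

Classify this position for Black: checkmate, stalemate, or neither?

Black to move; black king on h1.
In check: no.
King squares — g1: attacked by Qf2; g2: attacked by Qf2; h2: attacked by Qf2.
Legal moves for Black: none.
Not in check and no legal moves → stalemate.

stalemate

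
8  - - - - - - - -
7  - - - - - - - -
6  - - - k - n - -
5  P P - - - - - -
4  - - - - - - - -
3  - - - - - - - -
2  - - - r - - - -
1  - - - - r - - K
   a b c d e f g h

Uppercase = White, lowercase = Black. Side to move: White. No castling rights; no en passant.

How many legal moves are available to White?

White to move; king on h1.
In check: yes, from the black rook on e1.
Legal moves: none.
Count: 0.

0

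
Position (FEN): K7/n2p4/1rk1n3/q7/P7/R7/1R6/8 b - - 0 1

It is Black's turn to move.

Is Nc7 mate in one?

yes

After Nc7: white king on a8; in check: yes, from the black knight on c7.
King squares — a7: attacked by Qa5; b7: attacked by Rb6; b8: attacked by Rb6.
White has no legal moves → checkmate.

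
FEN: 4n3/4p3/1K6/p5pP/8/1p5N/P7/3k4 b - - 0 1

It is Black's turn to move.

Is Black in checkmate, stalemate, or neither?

Black to move; black king on d1.
In check: no.
Legal moves for Black: Ng7, Nc7, Nf6, Nd6, Ke2, Kd2, Kc2, Ke1, Kc1, bxa2, e6, g4, a4, b2, e5.
Black has 15 legal moves and is not in check → neither.

neither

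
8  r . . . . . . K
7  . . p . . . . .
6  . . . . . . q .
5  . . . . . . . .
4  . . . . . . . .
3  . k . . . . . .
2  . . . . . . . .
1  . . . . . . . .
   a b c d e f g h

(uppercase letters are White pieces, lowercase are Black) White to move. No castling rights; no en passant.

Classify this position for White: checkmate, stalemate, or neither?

checkmate

White to move; white king on h8.
In check: yes, from the black rook on a8.
King squares — g7: attacked by Qg6; h7: attacked by Qg6; g8: attacked by Qg6.
Legal moves for White: none.
In check with no legal moves → checkmate.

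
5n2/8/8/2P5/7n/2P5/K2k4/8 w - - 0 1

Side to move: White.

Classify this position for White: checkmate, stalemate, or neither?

White to move; white king on a2.
In check: no.
Legal moves for White: Kb3, Ka3, Kb2, Kb1, Ka1, c6, c4.
White has 7 legal moves and is not in check → neither.

neither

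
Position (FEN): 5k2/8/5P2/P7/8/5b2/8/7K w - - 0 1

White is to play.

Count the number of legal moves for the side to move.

2

White to move; king on h1.
In check: yes, from the black bishop on f3.
Legal moves: Kh2, Kg1.
Count: 2.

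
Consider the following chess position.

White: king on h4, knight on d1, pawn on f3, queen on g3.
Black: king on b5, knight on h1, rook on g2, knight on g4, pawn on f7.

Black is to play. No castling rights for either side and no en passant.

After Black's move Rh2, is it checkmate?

no

After Rh2: white king on h4; in check: yes, from the black rook on h2.
White has 4 legal replies: Kg5, Kxg4, Qh3, Qxh2.
In check but a legal move exists → not checkmate.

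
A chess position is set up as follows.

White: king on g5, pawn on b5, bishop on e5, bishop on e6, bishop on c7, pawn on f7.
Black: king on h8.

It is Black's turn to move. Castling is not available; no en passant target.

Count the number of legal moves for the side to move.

1

Black to move; king on h8.
In check: yes, from the white bishop on e5.
Legal moves: Kh7.
Count: 1.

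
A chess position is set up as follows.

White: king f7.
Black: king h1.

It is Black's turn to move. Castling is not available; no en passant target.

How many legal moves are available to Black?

3

Black to move; king on h1.
In check: no.
Legal moves: Kh2, Kg2, Kg1.
Count: 3.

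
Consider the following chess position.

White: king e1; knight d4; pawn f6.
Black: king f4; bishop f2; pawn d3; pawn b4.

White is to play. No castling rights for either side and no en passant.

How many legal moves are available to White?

White to move; king on e1.
In check: yes, from the black bishop on f2.
Legal moves: Kxf2, Kd2, Kf1, Kd1.
Count: 4.

4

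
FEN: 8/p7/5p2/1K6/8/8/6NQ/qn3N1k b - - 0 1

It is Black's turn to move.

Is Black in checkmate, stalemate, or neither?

Black to move; black king on h1.
In check: yes, from the white queen on h2.
King squares — g1: attacked by Qh2; g2: attacked by Qh2; h2: attacked by Nf1.
Legal moves for Black: none.
In check with no legal moves → checkmate.

checkmate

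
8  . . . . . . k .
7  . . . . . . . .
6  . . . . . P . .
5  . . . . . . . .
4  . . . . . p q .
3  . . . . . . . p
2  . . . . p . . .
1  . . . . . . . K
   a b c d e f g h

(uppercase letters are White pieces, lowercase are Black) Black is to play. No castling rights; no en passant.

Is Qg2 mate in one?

After Qg2: white king on h1; in check: yes, from the black queen on g2.
King squares — g1: attacked by Qg2; g2: attacked by Ph3; h2: attacked by Qg2.
White has no legal moves → checkmate.

yes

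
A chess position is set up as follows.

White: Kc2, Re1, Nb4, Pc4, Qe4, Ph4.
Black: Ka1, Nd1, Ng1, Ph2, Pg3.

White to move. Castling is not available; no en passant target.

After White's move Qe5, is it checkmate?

After Qe5: black king on a1; in check: yes, from the white queen on e5.
King squares — b1: attacked by Kc2; a2: attacked by Nb4; b2: attacked by Kc2.
Black has no legal moves → checkmate.

yes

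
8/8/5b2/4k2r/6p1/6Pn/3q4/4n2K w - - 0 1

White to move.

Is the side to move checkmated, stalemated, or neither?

White to move; white king on h1.
In check: no.
King squares — g1: attacked by Nh3; g2: attacked by Ne1; h2: attacked by Qd2.
Legal moves for White: none.
Not in check and no legal moves → stalemate.

stalemate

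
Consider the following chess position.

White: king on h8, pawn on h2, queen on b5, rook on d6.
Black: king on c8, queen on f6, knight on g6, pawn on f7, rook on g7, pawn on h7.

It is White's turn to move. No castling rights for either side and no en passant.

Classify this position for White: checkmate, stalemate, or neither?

White to move; white king on h8.
In check: yes, from the black knight on g6.
King squares — g7: attacked by Qf6; h7: attacked by Rg7; g8: attacked by Rg7.
Legal moves for White: none.
In check with no legal moves → checkmate.

checkmate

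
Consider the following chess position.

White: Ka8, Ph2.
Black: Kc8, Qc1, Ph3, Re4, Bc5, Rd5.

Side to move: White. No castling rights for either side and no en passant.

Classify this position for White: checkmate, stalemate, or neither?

White to move; white king on a8.
In check: no.
King squares — a7: attacked by Bc5; b7: attacked by Kc8; b8: attacked by Kc8.
Legal moves for White: none.
Not in check and no legal moves → stalemate.

stalemate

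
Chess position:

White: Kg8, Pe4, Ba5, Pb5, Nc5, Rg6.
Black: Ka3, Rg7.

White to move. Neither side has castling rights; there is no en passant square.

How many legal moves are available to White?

White to move; king on g8.
In check: yes, from the black rook on g7.
Legal moves: Kh8, Kf8, Kxg7, Rxg7.
Count: 4.

4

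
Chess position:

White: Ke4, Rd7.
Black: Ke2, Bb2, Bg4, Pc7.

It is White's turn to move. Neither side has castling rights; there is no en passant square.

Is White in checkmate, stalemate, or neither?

White to move; white king on e4.
In check: no.
Legal moves for White: Rd8, Rh7, Rg7, Rf7, Re7, Rxc7, Rd6, Rd5, Rd4, Rd3, Rd2+, Rd1, Kd5, Kf4.
White has 14 legal moves and is not in check → neither.

neither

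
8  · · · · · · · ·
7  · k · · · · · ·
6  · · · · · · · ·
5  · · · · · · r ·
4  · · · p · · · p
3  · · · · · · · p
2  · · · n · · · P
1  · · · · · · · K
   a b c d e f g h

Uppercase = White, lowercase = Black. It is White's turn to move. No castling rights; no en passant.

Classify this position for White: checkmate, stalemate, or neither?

stalemate

White to move; white king on h1.
In check: no.
King squares — g1: attacked by Rg5; g2: attacked by Ph3; h2: own pawn.
Legal moves for White: none.
Not in check and no legal moves → stalemate.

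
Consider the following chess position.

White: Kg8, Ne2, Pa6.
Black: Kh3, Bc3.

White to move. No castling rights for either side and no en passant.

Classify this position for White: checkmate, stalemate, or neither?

neither

White to move; white king on g8.
In check: no.
Legal moves for White: Kf8, Kh7, Kf7, Nf4+, Nd4, Ng3, Nxc3, Ng1+, Nc1, a7.
White has 10 legal moves and is not in check → neither.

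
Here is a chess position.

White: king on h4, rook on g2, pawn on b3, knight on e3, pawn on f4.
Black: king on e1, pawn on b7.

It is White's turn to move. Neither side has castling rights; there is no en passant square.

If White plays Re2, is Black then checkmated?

no

After Re2: black king on e1; in check: yes, from the white rook on e2.
Black has 1 legal reply: Kxe2.
In check but a legal move exists → not checkmate.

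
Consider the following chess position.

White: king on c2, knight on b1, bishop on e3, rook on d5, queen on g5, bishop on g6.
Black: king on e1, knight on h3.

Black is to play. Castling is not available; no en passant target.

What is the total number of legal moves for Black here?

Black to move; king on e1.
In check: no.
Legal moves: Nxg5, Nf4, Nf2, Ng1, Ke2, Kf1.
Count: 6.

6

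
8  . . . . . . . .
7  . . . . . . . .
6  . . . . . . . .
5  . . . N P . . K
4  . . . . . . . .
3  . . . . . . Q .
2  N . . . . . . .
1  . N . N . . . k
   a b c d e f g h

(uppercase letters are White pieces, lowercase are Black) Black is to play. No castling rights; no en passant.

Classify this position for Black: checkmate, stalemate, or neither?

stalemate

Black to move; black king on h1.
In check: no.
King squares — g1: attacked by Qg3; g2: attacked by Qg3; h2: attacked by Qg3.
Legal moves for Black: none.
Not in check and no legal moves → stalemate.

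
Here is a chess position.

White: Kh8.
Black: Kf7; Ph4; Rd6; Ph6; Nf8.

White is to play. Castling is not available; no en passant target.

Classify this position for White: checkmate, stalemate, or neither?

White to move; white king on h8.
In check: no.
King squares — g7: attacked by Kf7; h7: attacked by Nf8; g8: attacked by Kf7.
Legal moves for White: none.
Not in check and no legal moves → stalemate.

stalemate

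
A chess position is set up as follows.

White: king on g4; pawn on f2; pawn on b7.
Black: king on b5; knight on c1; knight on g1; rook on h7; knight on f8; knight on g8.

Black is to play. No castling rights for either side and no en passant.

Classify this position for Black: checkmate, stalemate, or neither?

Black to move; black king on b5.
In check: no.
Legal moves for Black include: Ne7, Nh6+, Nf6+, Nd7, Ng6, Ne6, Rh8, Rg7+, Rf7, Re7, Rd7, Rc7, Rxb7, Rh6, Rh5, Rh4+, Rh3, Rh2, ... (list truncated; more exist).
Black has legal moves and is not in check → neither.

neither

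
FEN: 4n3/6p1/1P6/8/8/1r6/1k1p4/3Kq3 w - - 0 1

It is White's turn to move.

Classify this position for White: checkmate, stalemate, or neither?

checkmate

White to move; white king on d1.
In check: yes, from the black queen on e1.
King squares — c1: attacked by Qe1; e1: attacked by Pd2; c2: attacked by Kb2; d2: attacked by Qe1; e2: attacked by Qe1.
Legal moves for White: none.
In check with no legal moves → checkmate.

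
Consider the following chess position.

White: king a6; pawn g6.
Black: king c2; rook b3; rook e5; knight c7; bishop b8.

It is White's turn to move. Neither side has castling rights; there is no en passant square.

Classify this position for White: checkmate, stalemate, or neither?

checkmate

White to move; white king on a6.
In check: yes, from the black knight on c7.
King squares — a5: attacked by Re5; b5: attacked by Rb3; b6: attacked by Rb3; a7: attacked by Bb8; b7: attacked by Rb3.
Legal moves for White: none.
In check with no legal moves → checkmate.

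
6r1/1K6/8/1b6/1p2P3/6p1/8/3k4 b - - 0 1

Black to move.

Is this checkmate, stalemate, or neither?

Black to move; black king on d1.
In check: no.
Legal moves for Black include: Rh8, Rf8, Re8, Rd8, Rc8, Rb8+, Ra8, Rg7+, Rg6, Rg5, Rg4, Be8, Bd7, Bc6+, Ba6+, Bc4, Ba4, Bd3, ... (list truncated; more exist).
Black has legal moves and is not in check → neither.

neither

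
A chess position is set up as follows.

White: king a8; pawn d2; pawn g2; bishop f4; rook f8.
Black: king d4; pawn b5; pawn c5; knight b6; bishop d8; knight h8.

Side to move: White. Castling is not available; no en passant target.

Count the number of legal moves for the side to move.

3

White to move; king on a8.
In check: yes, from the black knight on b6.
Legal moves: Kb8, Kb7, Ka7.
Count: 3.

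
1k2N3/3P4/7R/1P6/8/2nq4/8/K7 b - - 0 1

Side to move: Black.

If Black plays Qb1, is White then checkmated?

yes

After Qb1: white king on a1; in check: yes, from the black queen on b1.
King squares — b1: attacked by Nc3; a2: attacked by Qb1; b2: attacked by Qb1.
White has no legal moves → checkmate.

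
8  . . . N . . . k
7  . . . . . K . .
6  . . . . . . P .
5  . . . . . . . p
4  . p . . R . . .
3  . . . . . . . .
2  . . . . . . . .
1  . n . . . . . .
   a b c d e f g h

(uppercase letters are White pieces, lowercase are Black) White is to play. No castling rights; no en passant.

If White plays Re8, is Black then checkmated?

After Re8: black king on h8; in check: yes, from the white rook on e8.
King squares — g7: attacked by Kf7; h7: attacked by Pg6; g8: attacked by Kf7.
Black has no legal moves → checkmate.

yes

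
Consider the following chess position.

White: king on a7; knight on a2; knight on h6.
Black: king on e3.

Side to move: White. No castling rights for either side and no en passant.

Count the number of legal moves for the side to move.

12

White to move; king on a7.
In check: no.
Legal moves: Kb8, Ka8, Kb7, Kb6, Ka6, Ng8, Nf7, Nf5+, Ng4+, Nb4, Nc3, Nc1.
Count: 12.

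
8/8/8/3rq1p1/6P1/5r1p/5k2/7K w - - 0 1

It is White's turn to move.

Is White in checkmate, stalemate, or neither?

White to move; white king on h1.
In check: no.
King squares — g1: attacked by Kf2; g2: attacked by Kf2; h2: attacked by Qe5.
Legal moves for White: none.
Not in check and no legal moves → stalemate.

stalemate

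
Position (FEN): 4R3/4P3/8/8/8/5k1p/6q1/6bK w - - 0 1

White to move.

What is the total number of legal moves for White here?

White to move; king on h1.
In check: yes, from the black queen on g2.
Legal moves: none.
Count: 0.

0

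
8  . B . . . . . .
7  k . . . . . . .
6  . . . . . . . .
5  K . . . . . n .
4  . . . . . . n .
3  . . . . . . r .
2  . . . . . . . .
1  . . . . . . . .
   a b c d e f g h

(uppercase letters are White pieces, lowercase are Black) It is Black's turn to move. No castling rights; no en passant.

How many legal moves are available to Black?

3

Black to move; king on a7.
In check: yes, from the white bishop on b8.
Legal moves: Kxb8, Ka8, Kb7.
Count: 3.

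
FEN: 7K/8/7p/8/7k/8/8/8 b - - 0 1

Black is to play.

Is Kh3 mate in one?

no

After Kh3: white king on h8; in check: no.
White is not in check, so this cannot be checkmate.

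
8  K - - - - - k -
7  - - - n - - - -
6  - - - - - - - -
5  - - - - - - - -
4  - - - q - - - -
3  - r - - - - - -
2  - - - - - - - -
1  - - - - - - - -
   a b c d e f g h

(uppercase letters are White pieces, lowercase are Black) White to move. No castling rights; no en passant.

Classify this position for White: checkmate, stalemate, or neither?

stalemate

White to move; white king on a8.
In check: no.
King squares — a7: attacked by Qd4; b7: attacked by Rb3; b8: attacked by Rb3.
Legal moves for White: none.
Not in check and no legal moves → stalemate.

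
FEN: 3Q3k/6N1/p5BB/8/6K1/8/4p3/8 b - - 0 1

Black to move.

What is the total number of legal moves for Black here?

Black to move; king on h8.
In check: yes, from the white queen on d8.
Legal moves: none.
Count: 0.

0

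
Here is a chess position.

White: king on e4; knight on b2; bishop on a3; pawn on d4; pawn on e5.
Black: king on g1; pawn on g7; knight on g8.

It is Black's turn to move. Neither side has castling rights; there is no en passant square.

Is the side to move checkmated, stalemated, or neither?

neither

Black to move; black king on g1.
In check: no.
Legal moves for Black: Ne7, Nh6, Nf6+, Kh2, Kg2, Kf2, Kh1, Kf1, g6, g5.
Black has 10 legal moves and is not in check → neither.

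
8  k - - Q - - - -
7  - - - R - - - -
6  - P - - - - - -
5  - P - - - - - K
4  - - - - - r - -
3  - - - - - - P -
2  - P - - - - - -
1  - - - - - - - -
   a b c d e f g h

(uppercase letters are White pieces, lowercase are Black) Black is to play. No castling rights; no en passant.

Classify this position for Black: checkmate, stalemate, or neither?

Black to move; black king on a8.
In check: yes, from the white queen on d8.
King squares — a7: attacked by Pb6; b7: attacked by Rd7; b8: attacked by Qd8.
Legal moves for Black: none.
In check with no legal moves → checkmate.

checkmate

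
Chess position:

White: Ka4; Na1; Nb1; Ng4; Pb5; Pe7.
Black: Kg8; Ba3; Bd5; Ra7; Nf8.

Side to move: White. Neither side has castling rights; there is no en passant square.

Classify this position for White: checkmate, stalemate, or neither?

checkmate

White to move; white king on a4.
In check: yes, from the black rook on a7.
King squares — a3: attacked by Ra7; b3: attacked by Bd5; b4: attacked by Ba3; a5: attacked by Ra7; b5: own pawn.
Legal moves for White: none.
In check with no legal moves → checkmate.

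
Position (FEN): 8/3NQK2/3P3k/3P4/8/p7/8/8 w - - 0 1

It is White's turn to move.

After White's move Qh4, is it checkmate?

After Qh4: black king on h6; in check: yes, from the white queen on h4.
King squares — g5: attacked by Qh4; h5: attacked by Qh4; g6: attacked by Kf7; g7: attacked by Kf7; h7: attacked by Qh4.
Black has no legal moves → checkmate.

yes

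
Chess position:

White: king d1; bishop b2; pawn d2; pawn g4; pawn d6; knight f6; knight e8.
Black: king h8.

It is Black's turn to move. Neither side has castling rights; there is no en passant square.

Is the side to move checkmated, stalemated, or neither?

stalemate

Black to move; black king on h8.
In check: no.
King squares — g7: attacked by Ne8; h7: attacked by Nf6; g8: attacked by Nf6.
Legal moves for Black: none.
Not in check and no legal moves → stalemate.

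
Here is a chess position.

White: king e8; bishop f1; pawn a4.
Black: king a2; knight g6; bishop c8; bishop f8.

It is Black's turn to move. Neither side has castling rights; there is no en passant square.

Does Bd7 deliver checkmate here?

After Bd7: white king on e8; in check: yes, from the black bishop on d7.
White has 3 legal replies: Kd8, Kf7, Kxd7.
In check but a legal move exists → not checkmate.

no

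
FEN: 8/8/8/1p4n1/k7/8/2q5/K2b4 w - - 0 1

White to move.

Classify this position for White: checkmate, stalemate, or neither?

White to move; white king on a1.
In check: no.
King squares — b1: attacked by Qc2; a2: attacked by Qc2; b2: attacked by Qc2.
Legal moves for White: none.
Not in check and no legal moves → stalemate.

stalemate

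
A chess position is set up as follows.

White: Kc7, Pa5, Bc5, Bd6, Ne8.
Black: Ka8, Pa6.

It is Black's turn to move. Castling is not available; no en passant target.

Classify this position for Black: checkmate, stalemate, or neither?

Black to move; black king on a8.
In check: no.
King squares — a7: attacked by Bc5; b7: attacked by Kc7; b8: attacked by Kc7.
Legal moves for Black: none.
Not in check and no legal moves → stalemate.

stalemate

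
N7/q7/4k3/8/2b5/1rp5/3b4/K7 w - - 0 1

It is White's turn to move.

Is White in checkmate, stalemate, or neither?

White to move; white king on a1.
In check: yes, from the black queen on a7.
King squares — b1: attacked by Rb3; a2: attacked by Qa7; b2: attacked by Rb3.
Legal moves for White: none.
In check with no legal moves → checkmate.

checkmate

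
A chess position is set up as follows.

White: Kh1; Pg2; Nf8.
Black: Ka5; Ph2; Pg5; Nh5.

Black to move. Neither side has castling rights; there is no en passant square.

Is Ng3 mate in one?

After Ng3: white king on h1; in check: yes, from the black knight on g3.
White has 1 legal reply: Kxh2.
In check but a legal move exists → not checkmate.

no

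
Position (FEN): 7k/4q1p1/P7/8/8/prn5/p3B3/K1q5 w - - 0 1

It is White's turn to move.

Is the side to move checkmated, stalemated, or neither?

checkmate

White to move; white king on a1.
In check: yes, from the black queen on c1.
King squares — b1: attacked by Qc1; a2: attacked by Nc3; b2: attacked by Qc1.
Legal moves for White: none.
In check with no legal moves → checkmate.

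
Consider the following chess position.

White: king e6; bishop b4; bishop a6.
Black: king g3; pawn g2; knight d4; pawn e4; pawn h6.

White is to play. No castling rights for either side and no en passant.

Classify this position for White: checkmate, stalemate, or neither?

White to move; white king on e6.
In check: yes, from the black knight on d4.
King squares — d5: available; e5: available; f5: attacked by Nd4; d6: available; f6: available; d7: available; e7: available; f7: available.
Legal moves for White: Kf7, Ke7, Kd7, Kf6, Kd6, Ke5, Kd5.
White is in check but has 7 legal moves → neither.

neither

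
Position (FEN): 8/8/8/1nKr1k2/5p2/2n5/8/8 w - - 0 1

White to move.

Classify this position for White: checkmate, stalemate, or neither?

neither

White to move; white king on c5.
In check: yes, from the black rook on d5.
Legal moves for White: Kc6, Kb6, Kc4, Kb4.
White is in check but has 4 legal moves → neither.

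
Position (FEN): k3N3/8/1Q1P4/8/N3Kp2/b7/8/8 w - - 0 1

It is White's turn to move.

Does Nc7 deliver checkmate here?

yes

After Nc7: black king on a8; in check: yes, from the white knight on c7.
King squares — a7: attacked by Qb6; b7: attacked by Qb6; b8: attacked by Qb6.
Black has no legal moves → checkmate.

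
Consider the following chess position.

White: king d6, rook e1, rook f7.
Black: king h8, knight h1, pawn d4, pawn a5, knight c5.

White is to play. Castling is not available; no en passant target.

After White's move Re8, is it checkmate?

yes

After Re8: black king on h8; in check: yes, from the white rook on e8.
King squares — g7: attacked by Rf7; h7: attacked by Rf7; g8: attacked by Re8.
Black has no legal moves → checkmate.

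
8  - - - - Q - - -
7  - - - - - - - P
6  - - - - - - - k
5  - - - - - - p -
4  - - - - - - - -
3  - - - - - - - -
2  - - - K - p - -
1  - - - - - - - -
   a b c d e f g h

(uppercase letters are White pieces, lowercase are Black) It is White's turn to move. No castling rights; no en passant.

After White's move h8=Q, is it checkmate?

After h8=Q: black king on h6; in check: yes, from the white queen on h8.
King squares — g5: own pawn; h5: attacked by Qe8; g6: attacked by Qe8; g7: attacked by Qh8; h7: attacked by Qh8.
Black has no legal moves → checkmate.

yes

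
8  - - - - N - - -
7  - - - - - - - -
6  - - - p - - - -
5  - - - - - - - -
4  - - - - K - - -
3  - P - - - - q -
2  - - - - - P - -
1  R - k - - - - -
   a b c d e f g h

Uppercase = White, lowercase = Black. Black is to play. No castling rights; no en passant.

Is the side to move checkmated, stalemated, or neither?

neither

Black to move; black king on c1.
In check: yes, from the white rook on a1.
Legal moves for Black: Kd2, Kc2, Kb2.
Black is in check but has 3 legal moves → neither.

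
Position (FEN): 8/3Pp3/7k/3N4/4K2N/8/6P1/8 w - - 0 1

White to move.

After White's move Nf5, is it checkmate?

After Nf5: black king on h6; in check: yes, from the white knight on f5.
Black has 4 legal replies: Kh7, Kg6, Kh5, Kg5.
In check but a legal move exists → not checkmate.

no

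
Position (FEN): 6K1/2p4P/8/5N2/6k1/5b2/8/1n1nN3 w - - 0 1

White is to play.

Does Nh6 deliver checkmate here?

After Nh6: black king on g4; in check: yes, from the white knight on h6.
Black has 6 legal replies: Kh5, Kg5, Kh4, Kf4, Kh3, Kg3.
In check but a legal move exists → not checkmate.

no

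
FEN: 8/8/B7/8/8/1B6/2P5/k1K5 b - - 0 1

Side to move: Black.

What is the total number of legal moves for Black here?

Black to move; king on a1.
In check: no.
Legal moves: none.
Count: 0.

0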